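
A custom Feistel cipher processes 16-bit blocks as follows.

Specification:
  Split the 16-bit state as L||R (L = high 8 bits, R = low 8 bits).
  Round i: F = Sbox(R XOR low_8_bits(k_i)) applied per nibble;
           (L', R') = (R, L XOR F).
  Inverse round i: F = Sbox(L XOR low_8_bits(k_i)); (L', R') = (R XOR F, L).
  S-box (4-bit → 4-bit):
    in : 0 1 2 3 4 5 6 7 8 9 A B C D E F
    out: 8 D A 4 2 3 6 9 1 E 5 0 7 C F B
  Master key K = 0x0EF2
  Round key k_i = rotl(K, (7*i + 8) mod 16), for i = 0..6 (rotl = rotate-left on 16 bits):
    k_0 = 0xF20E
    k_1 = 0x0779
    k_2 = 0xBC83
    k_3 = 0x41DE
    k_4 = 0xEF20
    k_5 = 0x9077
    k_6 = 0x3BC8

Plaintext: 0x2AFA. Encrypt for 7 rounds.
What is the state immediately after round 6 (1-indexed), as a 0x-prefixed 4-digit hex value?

s_0 = plaintext = 0x2AFA
s_1 = Round(s_0, k_0) = 0xFA98
s_2 = Round(s_1, k_1) = 0x9807
s_3 = Round(s_2, k_2) = 0x078A
s_4 = Round(s_3, k_3) = 0x8A35
s_5 = Round(s_4, k_4) = 0x3559
s_6 = Round(s_5, k_5) = 0x599A
s_7 = Round(s_6, k_6) = 0x9A63

0x599A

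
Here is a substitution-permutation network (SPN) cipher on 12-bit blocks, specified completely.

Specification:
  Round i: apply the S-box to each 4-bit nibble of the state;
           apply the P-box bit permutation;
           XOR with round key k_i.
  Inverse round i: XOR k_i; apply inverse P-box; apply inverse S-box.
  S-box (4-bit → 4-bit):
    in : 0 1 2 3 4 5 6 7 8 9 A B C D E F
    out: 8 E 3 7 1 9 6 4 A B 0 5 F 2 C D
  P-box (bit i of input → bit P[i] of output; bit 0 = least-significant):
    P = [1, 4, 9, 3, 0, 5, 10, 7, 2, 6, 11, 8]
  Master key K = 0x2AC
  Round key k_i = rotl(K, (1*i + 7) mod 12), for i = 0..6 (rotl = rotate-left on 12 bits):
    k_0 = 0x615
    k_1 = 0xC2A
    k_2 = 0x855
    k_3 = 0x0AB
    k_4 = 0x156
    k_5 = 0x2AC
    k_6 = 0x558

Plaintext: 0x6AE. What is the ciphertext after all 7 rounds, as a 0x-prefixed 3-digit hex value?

0xB81

s_0 = plaintext = 0x6AE
s_1 = Round(s_0, k_0) = 0xC5D
s_2 = Round(s_1, k_1) = 0x5FF
s_3 = Round(s_2, k_2) = 0xFDA
s_4 = Round(s_3, k_3) = 0x98F
s_5 = Round(s_4, k_4) = 0x2B8
s_6 = Round(s_5, k_5) = 0x6F1
s_7 = Round(s_6, k_6) = 0xB81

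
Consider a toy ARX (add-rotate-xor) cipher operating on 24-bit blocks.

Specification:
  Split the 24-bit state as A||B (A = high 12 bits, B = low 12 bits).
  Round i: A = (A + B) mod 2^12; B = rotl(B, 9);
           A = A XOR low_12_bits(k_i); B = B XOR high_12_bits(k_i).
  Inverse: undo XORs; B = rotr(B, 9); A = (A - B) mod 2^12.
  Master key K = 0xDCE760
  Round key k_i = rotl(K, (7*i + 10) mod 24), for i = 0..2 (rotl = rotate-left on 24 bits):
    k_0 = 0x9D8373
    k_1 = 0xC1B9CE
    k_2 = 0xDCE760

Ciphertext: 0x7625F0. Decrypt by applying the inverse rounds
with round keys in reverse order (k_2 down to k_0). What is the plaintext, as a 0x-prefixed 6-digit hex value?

0x5FE533

s_0 = ciphertext = 0x7625F0
s_1 = InvRound(s_0, k_2) = 0xE0E1F4
s_2 = InvRound(s_1, k_1) = 0x842F7E
s_3 = InvRound(s_2, k_0) = 0x5FE533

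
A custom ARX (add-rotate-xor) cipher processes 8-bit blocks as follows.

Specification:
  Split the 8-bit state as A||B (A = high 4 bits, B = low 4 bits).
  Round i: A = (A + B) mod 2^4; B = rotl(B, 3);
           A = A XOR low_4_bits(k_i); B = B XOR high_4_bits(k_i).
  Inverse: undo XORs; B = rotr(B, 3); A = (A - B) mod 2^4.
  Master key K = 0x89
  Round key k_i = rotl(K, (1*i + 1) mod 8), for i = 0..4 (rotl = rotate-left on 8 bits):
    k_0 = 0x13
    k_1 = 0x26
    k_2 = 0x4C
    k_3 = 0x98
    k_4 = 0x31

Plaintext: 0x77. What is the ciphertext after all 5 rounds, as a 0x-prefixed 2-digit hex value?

0x00

s_0 = plaintext = 0x77
s_1 = Round(s_0, k_0) = 0xDA
s_2 = Round(s_1, k_1) = 0x17
s_3 = Round(s_2, k_2) = 0x4F
s_4 = Round(s_3, k_3) = 0xB6
s_5 = Round(s_4, k_4) = 0x00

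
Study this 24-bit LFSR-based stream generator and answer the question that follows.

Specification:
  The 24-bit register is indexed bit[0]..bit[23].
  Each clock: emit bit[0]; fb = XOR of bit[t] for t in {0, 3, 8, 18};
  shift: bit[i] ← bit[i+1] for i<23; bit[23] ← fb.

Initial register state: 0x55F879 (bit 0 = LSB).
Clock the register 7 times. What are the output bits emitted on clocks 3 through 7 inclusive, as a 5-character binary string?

reg_0 = 0x55F879
clock 1: out=1, reg = 0xAAFC3C
clock 2: out=0, reg = 0xD57E1E
clock 3: out=0, reg = 0x6ABF0F
clock 4: out=1, reg = 0xB55F87
clock 5: out=1, reg = 0xDAAFC3
clock 6: out=1, reg = 0x6D57E1
clock 7: out=1, reg = 0xB6ABF0

01111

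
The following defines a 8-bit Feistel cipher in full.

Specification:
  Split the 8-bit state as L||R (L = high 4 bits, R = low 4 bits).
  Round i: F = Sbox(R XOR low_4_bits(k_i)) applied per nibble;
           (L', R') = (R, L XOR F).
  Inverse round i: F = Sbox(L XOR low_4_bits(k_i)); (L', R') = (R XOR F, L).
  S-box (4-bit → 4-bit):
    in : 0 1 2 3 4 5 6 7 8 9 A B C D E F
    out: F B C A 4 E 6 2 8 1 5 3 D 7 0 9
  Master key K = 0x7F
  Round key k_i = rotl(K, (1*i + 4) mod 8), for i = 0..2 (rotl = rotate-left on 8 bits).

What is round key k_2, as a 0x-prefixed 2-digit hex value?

K = 0x7F
k_0 = rotl(K, (1*0+4) mod 8) = rotl(K, 4) = 0xF7
k_1 = rotl(K, (1*1+4) mod 8) = rotl(K, 5) = 0xEF
k_2 = rotl(K, (1*2+4) mod 8) = rotl(K, 6) = 0xDF

0xDF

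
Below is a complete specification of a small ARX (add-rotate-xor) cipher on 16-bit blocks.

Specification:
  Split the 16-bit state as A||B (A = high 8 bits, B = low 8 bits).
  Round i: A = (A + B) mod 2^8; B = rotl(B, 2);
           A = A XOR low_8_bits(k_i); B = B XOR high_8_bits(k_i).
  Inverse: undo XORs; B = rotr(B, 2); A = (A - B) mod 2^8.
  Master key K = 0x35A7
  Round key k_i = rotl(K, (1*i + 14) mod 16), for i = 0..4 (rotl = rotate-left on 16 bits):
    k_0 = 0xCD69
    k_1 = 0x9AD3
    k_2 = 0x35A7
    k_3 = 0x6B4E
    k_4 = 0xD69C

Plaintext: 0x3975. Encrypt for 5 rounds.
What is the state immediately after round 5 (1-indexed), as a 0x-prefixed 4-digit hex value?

0xDD96

s_0 = plaintext = 0x3975
s_1 = Round(s_0, k_0) = 0xC718
s_2 = Round(s_1, k_1) = 0x0CFA
s_3 = Round(s_2, k_2) = 0xA1DE
s_4 = Round(s_3, k_3) = 0x3110
s_5 = Round(s_4, k_4) = 0xDD96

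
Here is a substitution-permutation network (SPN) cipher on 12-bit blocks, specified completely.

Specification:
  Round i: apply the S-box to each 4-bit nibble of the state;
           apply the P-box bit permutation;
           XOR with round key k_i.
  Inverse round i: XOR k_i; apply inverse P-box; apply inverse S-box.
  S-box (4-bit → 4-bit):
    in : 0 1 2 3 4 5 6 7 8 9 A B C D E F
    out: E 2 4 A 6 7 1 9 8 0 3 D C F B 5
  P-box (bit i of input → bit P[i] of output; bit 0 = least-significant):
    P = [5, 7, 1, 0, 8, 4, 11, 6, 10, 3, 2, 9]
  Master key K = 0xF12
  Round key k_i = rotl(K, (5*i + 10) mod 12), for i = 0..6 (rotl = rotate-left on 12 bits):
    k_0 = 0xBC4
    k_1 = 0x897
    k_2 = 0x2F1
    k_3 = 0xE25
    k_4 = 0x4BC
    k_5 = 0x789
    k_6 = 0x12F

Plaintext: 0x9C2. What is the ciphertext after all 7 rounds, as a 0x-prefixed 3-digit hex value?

0x8C8

s_0 = plaintext = 0x9C2
s_1 = Round(s_0, k_0) = 0x386
s_2 = Round(s_1, k_1) = 0xAFF
s_3 = Round(s_2, k_2) = 0xFDB
s_4 = Round(s_3, k_3) = 0x352
s_5 = Round(s_4, k_4) = 0xFA6
s_6 = Round(s_5, k_5) = 0x2BD
s_7 = Round(s_6, k_6) = 0x8C8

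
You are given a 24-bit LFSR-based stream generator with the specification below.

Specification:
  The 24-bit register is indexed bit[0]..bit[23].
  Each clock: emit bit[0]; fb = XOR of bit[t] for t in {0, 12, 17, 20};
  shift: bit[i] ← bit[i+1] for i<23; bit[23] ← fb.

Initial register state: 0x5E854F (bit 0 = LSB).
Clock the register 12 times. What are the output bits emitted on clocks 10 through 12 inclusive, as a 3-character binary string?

reg_0 = 0x5E854F
clock 1: out=1, reg = 0xAF42A7
clock 2: out=1, reg = 0x57A153
clock 3: out=1, reg = 0xABD0A9
clock 4: out=1, reg = 0xD5E854
clock 5: out=0, reg = 0xEAF42A
clock 6: out=0, reg = 0x757A15
clock 7: out=1, reg = 0xBABD0A
clock 8: out=0, reg = 0xDD5E85
clock 9: out=1, reg = 0xEEAF42
clock 10: out=0, reg = 0xF757A1
clock 11: out=1, reg = 0x7BABD0
clock 12: out=0, reg = 0x3DD5E8

010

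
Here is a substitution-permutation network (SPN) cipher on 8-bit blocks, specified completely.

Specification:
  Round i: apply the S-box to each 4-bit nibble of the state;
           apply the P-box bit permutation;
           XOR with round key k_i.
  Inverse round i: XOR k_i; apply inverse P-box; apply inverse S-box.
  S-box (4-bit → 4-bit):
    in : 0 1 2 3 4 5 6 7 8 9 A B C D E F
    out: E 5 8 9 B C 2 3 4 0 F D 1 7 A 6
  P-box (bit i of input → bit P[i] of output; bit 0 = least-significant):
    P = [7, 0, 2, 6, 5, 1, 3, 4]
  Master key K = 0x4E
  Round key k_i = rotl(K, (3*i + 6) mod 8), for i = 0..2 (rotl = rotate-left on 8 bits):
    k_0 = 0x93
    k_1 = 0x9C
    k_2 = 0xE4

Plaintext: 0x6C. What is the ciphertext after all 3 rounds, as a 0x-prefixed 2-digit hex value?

s_0 = plaintext = 0x6C
s_1 = Round(s_0, k_0) = 0x11
s_2 = Round(s_1, k_1) = 0x30
s_3 = Round(s_2, k_2) = 0x91

0x91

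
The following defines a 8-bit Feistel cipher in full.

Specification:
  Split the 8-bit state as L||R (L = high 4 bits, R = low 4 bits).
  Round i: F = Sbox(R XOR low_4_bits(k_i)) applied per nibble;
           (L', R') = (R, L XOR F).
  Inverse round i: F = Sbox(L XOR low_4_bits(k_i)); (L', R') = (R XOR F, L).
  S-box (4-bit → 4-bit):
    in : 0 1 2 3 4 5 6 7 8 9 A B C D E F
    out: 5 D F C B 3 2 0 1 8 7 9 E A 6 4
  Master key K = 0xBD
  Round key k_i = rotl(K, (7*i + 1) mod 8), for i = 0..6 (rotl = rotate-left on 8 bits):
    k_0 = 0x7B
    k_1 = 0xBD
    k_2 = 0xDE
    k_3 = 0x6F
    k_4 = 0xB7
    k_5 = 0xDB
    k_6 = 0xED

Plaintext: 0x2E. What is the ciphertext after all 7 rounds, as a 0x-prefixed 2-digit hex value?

0x72

s_0 = plaintext = 0x2E
s_1 = Round(s_0, k_0) = 0xE1
s_2 = Round(s_1, k_1) = 0x10
s_3 = Round(s_2, k_2) = 0x07
s_4 = Round(s_3, k_3) = 0x71
s_5 = Round(s_4, k_4) = 0x15
s_6 = Round(s_5, k_5) = 0x57
s_7 = Round(s_6, k_6) = 0x72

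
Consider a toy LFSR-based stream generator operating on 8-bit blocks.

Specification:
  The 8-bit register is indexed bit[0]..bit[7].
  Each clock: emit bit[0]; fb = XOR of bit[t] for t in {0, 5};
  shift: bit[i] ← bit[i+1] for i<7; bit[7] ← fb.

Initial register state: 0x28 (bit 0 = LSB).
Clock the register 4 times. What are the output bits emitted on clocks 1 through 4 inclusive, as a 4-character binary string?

0001

reg_0 = 0x28
clock 1: out=0, reg = 0x94
clock 2: out=0, reg = 0x4A
clock 3: out=0, reg = 0x25
clock 4: out=1, reg = 0x12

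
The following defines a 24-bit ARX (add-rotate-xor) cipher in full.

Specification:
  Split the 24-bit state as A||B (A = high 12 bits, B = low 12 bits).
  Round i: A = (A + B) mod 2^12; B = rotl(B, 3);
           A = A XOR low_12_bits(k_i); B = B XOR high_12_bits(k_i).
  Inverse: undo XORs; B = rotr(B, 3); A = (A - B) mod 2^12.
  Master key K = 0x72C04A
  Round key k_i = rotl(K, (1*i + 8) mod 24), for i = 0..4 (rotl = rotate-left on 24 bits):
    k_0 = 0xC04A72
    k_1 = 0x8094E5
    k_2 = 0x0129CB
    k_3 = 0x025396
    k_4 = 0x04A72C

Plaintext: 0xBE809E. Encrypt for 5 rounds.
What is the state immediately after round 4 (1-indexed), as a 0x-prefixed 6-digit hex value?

s_0 = plaintext = 0xBE809E
s_1 = Round(s_0, k_0) = 0x6F48F4
s_2 = Round(s_1, k_1) = 0xB0DFAD
s_3 = Round(s_2, k_2) = 0x371D7D
s_4 = Round(s_3, k_3) = 0x378BCB
s_5 = Round(s_4, k_4) = 0x86FE17

0x378BCB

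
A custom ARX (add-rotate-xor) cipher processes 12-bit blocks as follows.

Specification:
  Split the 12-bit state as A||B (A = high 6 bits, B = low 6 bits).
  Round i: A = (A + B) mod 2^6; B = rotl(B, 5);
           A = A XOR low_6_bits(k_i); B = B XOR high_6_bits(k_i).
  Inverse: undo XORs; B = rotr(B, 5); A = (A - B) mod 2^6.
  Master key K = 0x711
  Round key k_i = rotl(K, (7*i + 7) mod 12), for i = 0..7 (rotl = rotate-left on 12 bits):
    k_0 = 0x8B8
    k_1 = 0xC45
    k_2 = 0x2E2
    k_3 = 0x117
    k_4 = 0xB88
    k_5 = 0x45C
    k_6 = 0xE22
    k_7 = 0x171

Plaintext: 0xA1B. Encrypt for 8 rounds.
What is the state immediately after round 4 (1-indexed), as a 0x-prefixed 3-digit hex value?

0x404

s_0 = plaintext = 0xA1B
s_1 = Round(s_0, k_0) = 0xECF
s_2 = Round(s_1, k_1) = 0x3D6
s_3 = Round(s_2, k_2) = 0x1C0
s_4 = Round(s_3, k_3) = 0x404
s_5 = Round(s_4, k_4) = 0x72C
s_6 = Round(s_5, k_5) = 0x507
s_7 = Round(s_6, k_6) = 0xE5B
s_8 = Round(s_7, k_7) = 0x968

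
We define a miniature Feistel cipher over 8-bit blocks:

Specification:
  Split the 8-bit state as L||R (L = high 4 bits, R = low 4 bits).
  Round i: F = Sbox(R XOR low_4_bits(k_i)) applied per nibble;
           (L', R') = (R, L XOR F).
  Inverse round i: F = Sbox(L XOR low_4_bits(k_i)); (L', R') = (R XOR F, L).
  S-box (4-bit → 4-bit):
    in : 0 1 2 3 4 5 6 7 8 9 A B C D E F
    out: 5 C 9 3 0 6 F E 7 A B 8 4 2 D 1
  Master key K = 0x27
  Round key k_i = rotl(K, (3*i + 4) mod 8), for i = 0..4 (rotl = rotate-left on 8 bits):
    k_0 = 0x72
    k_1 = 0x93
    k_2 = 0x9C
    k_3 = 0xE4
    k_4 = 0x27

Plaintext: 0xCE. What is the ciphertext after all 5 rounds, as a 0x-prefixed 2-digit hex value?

s_0 = plaintext = 0xCE
s_1 = Round(s_0, k_0) = 0xE8
s_2 = Round(s_1, k_1) = 0x86
s_3 = Round(s_2, k_2) = 0x63
s_4 = Round(s_3, k_3) = 0x38
s_5 = Round(s_4, k_4) = 0x82

0x82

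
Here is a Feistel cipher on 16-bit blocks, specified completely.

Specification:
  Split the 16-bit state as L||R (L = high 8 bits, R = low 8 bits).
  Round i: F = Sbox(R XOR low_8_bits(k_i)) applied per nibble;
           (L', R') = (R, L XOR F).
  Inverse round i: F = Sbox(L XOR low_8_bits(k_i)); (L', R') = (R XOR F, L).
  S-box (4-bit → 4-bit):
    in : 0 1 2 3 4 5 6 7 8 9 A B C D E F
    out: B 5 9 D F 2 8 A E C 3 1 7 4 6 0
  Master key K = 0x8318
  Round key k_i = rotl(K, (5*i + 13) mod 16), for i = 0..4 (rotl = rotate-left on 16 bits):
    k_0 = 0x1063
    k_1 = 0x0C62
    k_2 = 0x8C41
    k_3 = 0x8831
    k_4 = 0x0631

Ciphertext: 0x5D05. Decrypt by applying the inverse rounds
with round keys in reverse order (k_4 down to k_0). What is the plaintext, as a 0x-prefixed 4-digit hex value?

0x8262

s_0 = ciphertext = 0x5D05
s_1 = InvRound(s_0, k_4) = 0x825D
s_2 = InvRound(s_1, k_3) = 0x4082
s_3 = InvRound(s_2, k_2) = 0x3740
s_4 = InvRound(s_3, k_1) = 0x6237
s_5 = InvRound(s_4, k_0) = 0x8262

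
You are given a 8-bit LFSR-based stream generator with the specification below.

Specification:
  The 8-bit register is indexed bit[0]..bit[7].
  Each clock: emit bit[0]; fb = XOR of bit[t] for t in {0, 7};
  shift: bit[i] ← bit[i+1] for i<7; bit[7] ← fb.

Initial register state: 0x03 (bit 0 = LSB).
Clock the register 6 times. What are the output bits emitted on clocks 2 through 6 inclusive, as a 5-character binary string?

10000

reg_0 = 0x03
clock 1: out=1, reg = 0x81
clock 2: out=1, reg = 0x40
clock 3: out=0, reg = 0x20
clock 4: out=0, reg = 0x10
clock 5: out=0, reg = 0x08
clock 6: out=0, reg = 0x04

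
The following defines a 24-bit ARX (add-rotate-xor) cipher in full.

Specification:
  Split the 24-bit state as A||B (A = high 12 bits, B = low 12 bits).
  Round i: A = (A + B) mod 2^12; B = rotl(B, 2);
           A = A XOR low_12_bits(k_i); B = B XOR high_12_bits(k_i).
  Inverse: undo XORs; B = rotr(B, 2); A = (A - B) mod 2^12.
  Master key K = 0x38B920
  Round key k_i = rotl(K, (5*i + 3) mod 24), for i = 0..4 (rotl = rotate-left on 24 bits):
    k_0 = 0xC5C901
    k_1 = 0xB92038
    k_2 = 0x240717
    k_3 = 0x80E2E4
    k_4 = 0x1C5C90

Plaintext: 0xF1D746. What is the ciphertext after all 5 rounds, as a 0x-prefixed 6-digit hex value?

s_0 = plaintext = 0xF1D746
s_1 = Round(s_0, k_0) = 0xF62145
s_2 = Round(s_1, k_1) = 0x09FE86
s_3 = Round(s_2, k_2) = 0x83285B
s_4 = Round(s_3, k_3) = 0x269960
s_5 = Round(s_4, k_4) = 0x759447

0x759447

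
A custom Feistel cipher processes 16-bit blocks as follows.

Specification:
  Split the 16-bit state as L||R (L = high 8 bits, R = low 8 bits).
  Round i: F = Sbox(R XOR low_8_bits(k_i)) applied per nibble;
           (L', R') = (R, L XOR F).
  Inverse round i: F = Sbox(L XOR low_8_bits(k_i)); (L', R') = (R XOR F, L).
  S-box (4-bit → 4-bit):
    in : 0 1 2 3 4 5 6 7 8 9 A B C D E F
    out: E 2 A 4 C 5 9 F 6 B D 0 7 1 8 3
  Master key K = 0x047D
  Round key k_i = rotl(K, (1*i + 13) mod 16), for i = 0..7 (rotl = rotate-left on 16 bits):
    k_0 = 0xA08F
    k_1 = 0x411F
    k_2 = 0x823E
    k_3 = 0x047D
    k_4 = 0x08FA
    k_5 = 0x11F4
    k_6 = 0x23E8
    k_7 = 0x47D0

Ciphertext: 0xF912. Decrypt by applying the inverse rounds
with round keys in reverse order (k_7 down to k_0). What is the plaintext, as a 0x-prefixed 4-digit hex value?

s_0 = ciphertext = 0xF912
s_1 = InvRound(s_0, k_7) = 0xB9F9
s_2 = InvRound(s_1, k_6) = 0xABB9
s_3 = InvRound(s_2, k_5) = 0xEAAB
s_4 = InvRound(s_3, k_4) = 0x85EA
s_5 = InvRound(s_4, k_3) = 0xDC85
s_6 = InvRound(s_5, k_2) = 0x0FDC
s_7 = InvRound(s_6, k_1) = 0xF20F
s_8 = InvRound(s_7, k_0) = 0xFEF2

0xFEF2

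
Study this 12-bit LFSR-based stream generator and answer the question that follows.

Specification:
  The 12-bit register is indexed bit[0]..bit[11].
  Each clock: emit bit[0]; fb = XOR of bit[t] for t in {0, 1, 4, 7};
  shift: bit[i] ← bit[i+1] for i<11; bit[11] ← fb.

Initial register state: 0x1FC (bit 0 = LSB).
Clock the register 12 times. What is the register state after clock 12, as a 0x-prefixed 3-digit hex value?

reg_0 = 0x1FC
clock 1: out=0, reg = 0x0FE
clock 2: out=0, reg = 0x87F
clock 3: out=1, reg = 0xC3F
clock 4: out=1, reg = 0xE1F
clock 5: out=1, reg = 0xF0F
clock 6: out=1, reg = 0x787
clock 7: out=1, reg = 0xBC3
clock 8: out=1, reg = 0xDE1
clock 9: out=1, reg = 0x6F0
clock 10: out=0, reg = 0x378
clock 11: out=0, reg = 0x9BC
clock 12: out=0, reg = 0x4DE

0x4DE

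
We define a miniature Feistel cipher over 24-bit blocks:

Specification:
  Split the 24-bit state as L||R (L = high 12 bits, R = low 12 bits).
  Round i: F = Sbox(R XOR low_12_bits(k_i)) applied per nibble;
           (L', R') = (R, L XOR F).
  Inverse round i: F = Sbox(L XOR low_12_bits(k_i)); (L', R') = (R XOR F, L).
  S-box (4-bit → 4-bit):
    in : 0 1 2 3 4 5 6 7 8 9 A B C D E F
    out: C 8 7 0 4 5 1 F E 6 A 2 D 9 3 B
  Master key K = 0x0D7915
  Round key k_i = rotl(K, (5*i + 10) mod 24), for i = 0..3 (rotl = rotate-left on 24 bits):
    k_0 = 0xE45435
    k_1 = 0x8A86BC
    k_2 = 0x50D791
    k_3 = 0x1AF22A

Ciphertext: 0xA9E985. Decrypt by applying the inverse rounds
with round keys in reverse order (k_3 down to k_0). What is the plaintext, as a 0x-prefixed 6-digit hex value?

s_0 = ciphertext = 0xA9E985
s_1 = InvRound(s_0, k_3) = 0x7A1A9E
s_2 = InvRound(s_1, k_2) = 0x6927A1
s_3 = InvRound(s_2, k_1) = 0xBD2692
s_4 = InvRound(s_3, k_0) = 0xDADBD2

0xDADBD2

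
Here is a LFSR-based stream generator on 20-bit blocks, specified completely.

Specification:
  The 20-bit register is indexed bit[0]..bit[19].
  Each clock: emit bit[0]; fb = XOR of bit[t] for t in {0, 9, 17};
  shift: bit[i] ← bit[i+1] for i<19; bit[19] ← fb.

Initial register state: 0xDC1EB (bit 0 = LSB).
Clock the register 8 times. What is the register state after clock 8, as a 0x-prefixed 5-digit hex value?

reg_0 = 0xDC1EB
clock 1: out=1, reg = 0xEE0F5
clock 2: out=1, reg = 0x7707A
clock 3: out=0, reg = 0xBB83D
clock 4: out=1, reg = 0x5DC1E
clock 5: out=0, reg = 0x2EE0F
clock 6: out=1, reg = 0x97707
clock 7: out=1, reg = 0x4BB83
clock 8: out=1, reg = 0x25DC1

0x25DC1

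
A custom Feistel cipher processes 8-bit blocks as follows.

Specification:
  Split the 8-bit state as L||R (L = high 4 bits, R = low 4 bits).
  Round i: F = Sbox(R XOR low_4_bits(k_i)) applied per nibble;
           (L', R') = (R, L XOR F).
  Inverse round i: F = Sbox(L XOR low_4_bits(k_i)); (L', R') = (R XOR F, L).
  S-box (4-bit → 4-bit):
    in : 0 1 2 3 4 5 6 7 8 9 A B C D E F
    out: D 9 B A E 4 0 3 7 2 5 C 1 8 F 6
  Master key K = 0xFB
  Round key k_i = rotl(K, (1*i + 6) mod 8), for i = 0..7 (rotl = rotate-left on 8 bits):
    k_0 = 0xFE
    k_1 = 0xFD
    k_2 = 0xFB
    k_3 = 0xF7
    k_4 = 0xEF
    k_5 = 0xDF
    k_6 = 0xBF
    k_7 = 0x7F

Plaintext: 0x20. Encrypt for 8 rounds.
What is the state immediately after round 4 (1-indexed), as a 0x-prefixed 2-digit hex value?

s_0 = plaintext = 0x20
s_1 = Round(s_0, k_0) = 0x0D
s_2 = Round(s_1, k_1) = 0xDD
s_3 = Round(s_2, k_2) = 0xDD
s_4 = Round(s_3, k_3) = 0xD8
s_5 = Round(s_4, k_4) = 0x8E
s_6 = Round(s_5, k_5) = 0xE1
s_7 = Round(s_6, k_6) = 0x11
s_8 = Round(s_7, k_7) = 0x1E

0xD8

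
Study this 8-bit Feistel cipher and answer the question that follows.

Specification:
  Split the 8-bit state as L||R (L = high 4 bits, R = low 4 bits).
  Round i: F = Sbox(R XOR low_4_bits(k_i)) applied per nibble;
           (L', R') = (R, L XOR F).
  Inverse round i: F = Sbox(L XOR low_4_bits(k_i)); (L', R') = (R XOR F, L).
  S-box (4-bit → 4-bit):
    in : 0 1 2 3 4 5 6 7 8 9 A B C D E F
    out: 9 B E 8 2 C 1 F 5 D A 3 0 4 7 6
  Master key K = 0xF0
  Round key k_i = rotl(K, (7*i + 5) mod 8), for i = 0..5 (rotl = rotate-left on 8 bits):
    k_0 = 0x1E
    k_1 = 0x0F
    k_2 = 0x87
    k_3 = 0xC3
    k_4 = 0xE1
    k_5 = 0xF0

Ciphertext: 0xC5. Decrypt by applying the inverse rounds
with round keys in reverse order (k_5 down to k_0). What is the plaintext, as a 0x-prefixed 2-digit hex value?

0xE8

s_0 = ciphertext = 0xC5
s_1 = InvRound(s_0, k_5) = 0x5C
s_2 = InvRound(s_1, k_4) = 0xE5
s_3 = InvRound(s_2, k_3) = 0x1E
s_4 = InvRound(s_3, k_2) = 0xF1
s_5 = InvRound(s_4, k_1) = 0x8F
s_6 = InvRound(s_5, k_0) = 0xE8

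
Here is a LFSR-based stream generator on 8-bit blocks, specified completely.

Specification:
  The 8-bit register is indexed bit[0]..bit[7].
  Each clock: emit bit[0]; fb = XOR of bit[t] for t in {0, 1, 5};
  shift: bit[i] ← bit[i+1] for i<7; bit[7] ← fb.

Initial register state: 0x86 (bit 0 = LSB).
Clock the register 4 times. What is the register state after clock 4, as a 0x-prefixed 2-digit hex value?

reg_0 = 0x86
clock 1: out=0, reg = 0xC3
clock 2: out=1, reg = 0x61
clock 3: out=1, reg = 0x30
clock 4: out=0, reg = 0x98

0x98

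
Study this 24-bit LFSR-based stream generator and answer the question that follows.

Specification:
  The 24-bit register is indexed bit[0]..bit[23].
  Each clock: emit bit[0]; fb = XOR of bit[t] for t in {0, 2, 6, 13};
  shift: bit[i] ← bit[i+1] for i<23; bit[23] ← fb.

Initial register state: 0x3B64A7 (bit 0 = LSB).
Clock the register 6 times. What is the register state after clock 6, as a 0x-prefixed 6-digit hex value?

reg_0 = 0x3B64A7
clock 1: out=1, reg = 0x9DB253
clock 2: out=1, reg = 0xCED929
clock 3: out=1, reg = 0xE76C94
clock 4: out=0, reg = 0x73B64A
clock 5: out=0, reg = 0x39DB25
clock 6: out=1, reg = 0x1CED92

0x1CED92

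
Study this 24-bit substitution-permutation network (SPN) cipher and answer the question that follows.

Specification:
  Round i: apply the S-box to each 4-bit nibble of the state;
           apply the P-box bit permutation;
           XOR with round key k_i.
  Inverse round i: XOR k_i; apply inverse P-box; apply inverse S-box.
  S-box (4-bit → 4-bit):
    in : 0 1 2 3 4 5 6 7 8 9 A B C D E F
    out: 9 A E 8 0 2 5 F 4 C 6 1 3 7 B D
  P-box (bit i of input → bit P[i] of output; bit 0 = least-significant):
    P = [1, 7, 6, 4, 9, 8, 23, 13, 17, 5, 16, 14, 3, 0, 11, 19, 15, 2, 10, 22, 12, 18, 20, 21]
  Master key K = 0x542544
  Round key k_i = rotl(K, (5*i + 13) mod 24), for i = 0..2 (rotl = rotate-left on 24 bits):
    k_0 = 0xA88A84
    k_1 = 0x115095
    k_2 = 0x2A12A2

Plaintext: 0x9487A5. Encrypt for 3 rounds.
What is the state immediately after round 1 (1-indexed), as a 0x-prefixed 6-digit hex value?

0x1BC324

s_0 = plaintext = 0x9487A5
s_1 = Round(s_0, k_0) = 0x1BC324
s_2 = Round(s_1, k_1) = 0xB5B19C
s_3 = Round(s_2, k_2) = 0xAA620C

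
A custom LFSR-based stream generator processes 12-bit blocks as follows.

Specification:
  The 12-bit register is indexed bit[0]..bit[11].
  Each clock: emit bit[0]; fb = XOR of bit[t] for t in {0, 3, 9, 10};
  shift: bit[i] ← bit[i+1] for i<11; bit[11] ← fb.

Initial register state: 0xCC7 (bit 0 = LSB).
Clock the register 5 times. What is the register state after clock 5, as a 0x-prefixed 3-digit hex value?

reg_0 = 0xCC7
clock 1: out=1, reg = 0x663
clock 2: out=1, reg = 0xB31
clock 3: out=1, reg = 0x598
clock 4: out=0, reg = 0x2CC
clock 5: out=0, reg = 0x166

0x166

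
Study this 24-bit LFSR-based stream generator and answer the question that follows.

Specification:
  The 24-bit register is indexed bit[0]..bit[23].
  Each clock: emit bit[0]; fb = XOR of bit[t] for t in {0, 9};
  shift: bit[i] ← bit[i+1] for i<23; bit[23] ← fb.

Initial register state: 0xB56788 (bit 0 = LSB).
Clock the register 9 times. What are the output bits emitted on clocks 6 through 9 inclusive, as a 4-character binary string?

reg_0 = 0xB56788
clock 1: out=0, reg = 0xDAB3C4
clock 2: out=0, reg = 0xED59E2
clock 3: out=0, reg = 0x76ACF1
clock 4: out=1, reg = 0xBB5678
clock 5: out=0, reg = 0xDDAB3C
clock 6: out=0, reg = 0xEED59E
clock 7: out=0, reg = 0x776ACF
clock 8: out=1, reg = 0x3BB567
clock 9: out=1, reg = 0x9DDAB3

0011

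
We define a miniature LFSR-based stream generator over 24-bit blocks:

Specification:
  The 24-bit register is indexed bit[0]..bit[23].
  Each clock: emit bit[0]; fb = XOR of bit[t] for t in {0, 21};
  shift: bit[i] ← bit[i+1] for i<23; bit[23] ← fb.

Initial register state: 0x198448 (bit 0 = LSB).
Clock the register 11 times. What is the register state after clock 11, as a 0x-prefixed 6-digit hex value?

reg_0 = 0x198448
clock 1: out=0, reg = 0x0CC224
clock 2: out=0, reg = 0x066112
clock 3: out=0, reg = 0x033089
clock 4: out=1, reg = 0x819844
clock 5: out=0, reg = 0x40CC22
clock 6: out=0, reg = 0x206611
clock 7: out=1, reg = 0x103308
clock 8: out=0, reg = 0x081984
clock 9: out=0, reg = 0x040CC2
clock 10: out=0, reg = 0x020661
clock 11: out=1, reg = 0x810330

0x810330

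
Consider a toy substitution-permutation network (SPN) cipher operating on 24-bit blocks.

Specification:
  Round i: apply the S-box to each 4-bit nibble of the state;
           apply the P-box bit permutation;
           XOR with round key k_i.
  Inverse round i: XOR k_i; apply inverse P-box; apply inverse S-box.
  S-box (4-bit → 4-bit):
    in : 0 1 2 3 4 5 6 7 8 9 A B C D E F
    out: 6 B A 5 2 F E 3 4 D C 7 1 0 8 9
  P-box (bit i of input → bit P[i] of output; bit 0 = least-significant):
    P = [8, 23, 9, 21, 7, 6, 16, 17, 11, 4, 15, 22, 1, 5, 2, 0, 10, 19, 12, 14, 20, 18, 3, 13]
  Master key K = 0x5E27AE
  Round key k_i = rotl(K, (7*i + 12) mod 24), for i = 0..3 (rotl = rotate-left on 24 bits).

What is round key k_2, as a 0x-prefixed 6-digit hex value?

K = 0x5E27AE
k_0 = rotl(K, (7*0+12) mod 24) = rotl(K, 12) = 0x7AE5E2
k_1 = rotl(K, (7*1+12) mod 24) = rotl(K, 19) = 0x72F13D
k_2 = rotl(K, (7*2+12) mod 24) = rotl(K, 2) = 0x789EB9

0x789EB9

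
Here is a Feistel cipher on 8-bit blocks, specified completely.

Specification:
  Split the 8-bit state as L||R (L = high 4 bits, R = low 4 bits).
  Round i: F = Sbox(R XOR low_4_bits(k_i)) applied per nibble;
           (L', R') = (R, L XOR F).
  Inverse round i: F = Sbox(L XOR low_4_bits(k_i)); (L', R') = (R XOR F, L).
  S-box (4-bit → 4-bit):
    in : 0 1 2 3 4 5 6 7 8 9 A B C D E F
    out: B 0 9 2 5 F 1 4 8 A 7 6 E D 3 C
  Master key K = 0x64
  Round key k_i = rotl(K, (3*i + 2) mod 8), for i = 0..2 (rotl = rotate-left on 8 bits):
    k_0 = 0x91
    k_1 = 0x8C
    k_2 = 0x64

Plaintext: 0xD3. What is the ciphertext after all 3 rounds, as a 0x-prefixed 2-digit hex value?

0xB8

s_0 = plaintext = 0xD3
s_1 = Round(s_0, k_0) = 0x34
s_2 = Round(s_1, k_1) = 0x4B
s_3 = Round(s_2, k_2) = 0xB8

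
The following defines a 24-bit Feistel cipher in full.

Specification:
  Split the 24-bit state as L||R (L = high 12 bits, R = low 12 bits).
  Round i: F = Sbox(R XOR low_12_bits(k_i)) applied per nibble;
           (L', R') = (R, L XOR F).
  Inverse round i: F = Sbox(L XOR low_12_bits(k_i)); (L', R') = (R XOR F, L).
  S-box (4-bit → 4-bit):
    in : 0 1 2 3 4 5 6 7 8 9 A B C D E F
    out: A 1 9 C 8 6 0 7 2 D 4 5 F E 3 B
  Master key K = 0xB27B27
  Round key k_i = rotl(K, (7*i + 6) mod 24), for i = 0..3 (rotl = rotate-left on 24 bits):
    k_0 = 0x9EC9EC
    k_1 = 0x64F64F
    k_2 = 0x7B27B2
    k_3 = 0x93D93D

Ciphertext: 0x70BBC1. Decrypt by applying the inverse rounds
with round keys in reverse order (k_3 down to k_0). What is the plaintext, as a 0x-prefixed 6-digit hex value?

s_0 = ciphertext = 0x70BBC1
s_1 = InvRound(s_0, k_3) = 0x80170B
s_2 = InvRound(s_1, k_2) = 0xC57801
s_3 = InvRound(s_2, k_1) = 0xC13C57
s_4 = InvRound(s_3, k_0) = 0xAECC13

0xAECC13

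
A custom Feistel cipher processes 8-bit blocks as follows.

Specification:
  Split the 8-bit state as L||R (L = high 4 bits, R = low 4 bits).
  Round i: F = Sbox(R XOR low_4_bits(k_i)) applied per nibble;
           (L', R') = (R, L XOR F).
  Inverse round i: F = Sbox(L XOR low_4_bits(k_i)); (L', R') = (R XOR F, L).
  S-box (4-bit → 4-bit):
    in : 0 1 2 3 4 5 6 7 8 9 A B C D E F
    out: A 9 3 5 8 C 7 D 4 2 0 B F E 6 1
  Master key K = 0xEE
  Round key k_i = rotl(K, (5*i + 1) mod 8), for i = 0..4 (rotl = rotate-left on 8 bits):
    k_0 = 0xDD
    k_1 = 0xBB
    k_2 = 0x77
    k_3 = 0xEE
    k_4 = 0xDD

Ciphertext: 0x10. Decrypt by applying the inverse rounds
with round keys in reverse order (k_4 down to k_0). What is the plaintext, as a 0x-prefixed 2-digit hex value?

s_0 = ciphertext = 0x10
s_1 = InvRound(s_0, k_4) = 0xF1
s_2 = InvRound(s_1, k_3) = 0x8F
s_3 = InvRound(s_2, k_2) = 0xE8
s_4 = InvRound(s_3, k_1) = 0x4E
s_5 = InvRound(s_4, k_0) = 0xC4

0xC4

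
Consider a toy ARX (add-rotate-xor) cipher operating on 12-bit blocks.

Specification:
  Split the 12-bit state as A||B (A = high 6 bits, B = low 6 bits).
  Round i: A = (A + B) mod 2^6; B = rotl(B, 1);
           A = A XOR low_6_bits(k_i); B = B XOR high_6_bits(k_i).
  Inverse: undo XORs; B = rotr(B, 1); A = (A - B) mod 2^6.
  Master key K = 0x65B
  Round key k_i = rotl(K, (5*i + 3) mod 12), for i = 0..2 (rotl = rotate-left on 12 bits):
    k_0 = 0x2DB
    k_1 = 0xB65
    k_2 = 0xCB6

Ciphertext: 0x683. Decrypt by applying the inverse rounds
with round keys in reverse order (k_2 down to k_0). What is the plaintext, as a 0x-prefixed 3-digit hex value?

0x330

s_0 = ciphertext = 0x683
s_1 = InvRound(s_0, k_2) = 0xD38
s_2 = InvRound(s_1, k_1) = 0x9EA
s_3 = InvRound(s_2, k_0) = 0x330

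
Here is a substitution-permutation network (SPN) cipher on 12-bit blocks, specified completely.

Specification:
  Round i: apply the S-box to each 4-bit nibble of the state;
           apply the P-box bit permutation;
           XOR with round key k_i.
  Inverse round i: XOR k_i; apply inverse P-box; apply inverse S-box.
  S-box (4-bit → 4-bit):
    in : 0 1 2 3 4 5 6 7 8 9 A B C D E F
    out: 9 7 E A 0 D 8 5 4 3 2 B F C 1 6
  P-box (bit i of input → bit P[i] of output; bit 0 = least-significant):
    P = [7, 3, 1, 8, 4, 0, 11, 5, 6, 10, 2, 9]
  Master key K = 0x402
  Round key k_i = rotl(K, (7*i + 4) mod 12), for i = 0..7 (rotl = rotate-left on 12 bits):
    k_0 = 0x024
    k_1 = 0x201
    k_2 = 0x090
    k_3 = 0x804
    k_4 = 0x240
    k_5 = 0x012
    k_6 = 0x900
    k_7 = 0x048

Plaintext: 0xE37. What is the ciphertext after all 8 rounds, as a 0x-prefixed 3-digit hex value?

0xF40

s_0 = plaintext = 0xE37
s_1 = Round(s_0, k_0) = 0x0C7
s_2 = Round(s_1, k_1) = 0x8F2
s_3 = Round(s_2, k_2) = 0x99F
s_4 = Round(s_3, k_3) = 0xC5F
s_5 = Round(s_4, k_4) = 0xC3E
s_6 = Round(s_5, k_5) = 0x6F7
s_7 = Round(s_6, k_6) = 0x383
s_8 = Round(s_7, k_7) = 0xF40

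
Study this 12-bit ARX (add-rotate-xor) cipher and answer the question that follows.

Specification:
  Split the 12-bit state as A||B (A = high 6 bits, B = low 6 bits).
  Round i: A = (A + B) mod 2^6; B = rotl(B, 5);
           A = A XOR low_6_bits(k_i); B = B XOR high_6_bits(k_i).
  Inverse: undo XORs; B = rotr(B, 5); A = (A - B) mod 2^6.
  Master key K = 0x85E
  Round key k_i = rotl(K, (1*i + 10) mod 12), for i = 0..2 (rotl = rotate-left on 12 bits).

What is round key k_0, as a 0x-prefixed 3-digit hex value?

K = 0x85E
k_0 = rotl(K, (1*0+10) mod 12) = rotl(K, 10) = 0xA17

0xA17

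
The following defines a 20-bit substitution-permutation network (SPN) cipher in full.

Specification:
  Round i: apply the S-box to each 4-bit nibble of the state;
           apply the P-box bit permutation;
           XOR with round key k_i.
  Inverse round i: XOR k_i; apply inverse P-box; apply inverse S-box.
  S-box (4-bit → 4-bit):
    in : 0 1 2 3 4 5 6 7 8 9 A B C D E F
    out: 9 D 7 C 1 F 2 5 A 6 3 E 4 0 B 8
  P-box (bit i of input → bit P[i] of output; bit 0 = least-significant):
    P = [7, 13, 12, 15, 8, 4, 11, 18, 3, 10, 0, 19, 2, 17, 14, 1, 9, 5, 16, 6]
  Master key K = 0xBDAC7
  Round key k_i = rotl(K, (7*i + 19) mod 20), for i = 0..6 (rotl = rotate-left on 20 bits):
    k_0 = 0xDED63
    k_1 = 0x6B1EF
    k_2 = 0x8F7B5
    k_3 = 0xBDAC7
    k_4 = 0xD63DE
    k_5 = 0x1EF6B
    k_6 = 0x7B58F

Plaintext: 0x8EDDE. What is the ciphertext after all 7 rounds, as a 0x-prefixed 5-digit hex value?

0x51298

s_0 = plaintext = 0x8EDDE
s_1 = Round(s_0, k_0) = 0xF4D85
s_2 = Round(s_1, k_1) = 0x2013B
s_3 = Round(s_2, k_2) = 0x54D9A
s_4 = Round(s_3, k_3) = 0xAF033
s_5 = Round(s_4, k_4) = 0x1F9F4
s_6 = Round(s_5, k_5) = 0x4E9A8
s_7 = Round(s_6, k_6) = 0x51298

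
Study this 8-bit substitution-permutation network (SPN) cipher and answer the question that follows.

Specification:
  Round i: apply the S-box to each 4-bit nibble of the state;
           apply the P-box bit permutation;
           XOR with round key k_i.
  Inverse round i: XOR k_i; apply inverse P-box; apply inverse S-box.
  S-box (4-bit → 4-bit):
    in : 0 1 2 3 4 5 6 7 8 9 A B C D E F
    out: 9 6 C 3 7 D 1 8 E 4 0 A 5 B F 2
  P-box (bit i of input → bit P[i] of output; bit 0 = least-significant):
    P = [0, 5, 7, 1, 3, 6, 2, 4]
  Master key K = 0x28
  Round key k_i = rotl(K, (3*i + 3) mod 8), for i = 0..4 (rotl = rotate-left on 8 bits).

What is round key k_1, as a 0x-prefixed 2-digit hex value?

K = 0x28
k_0 = rotl(K, (3*0+3) mod 8) = rotl(K, 3) = 0x41
k_1 = rotl(K, (3*1+3) mod 8) = rotl(K, 6) = 0x0A

0x0A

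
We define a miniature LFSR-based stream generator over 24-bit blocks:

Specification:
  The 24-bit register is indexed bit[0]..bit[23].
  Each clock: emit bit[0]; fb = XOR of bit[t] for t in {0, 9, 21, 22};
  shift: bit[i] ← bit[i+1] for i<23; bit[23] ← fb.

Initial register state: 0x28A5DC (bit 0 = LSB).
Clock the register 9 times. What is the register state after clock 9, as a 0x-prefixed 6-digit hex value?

0x5D9452

reg_0 = 0x28A5DC
clock 1: out=0, reg = 0x9452EE
clock 2: out=0, reg = 0xCA2977
clock 3: out=1, reg = 0x6514BB
clock 4: out=1, reg = 0xB28A5D
clock 5: out=1, reg = 0xD9452E
clock 6: out=0, reg = 0xECA297
clock 7: out=1, reg = 0x76514B
clock 8: out=1, reg = 0xBB28A5
clock 9: out=1, reg = 0x5D9452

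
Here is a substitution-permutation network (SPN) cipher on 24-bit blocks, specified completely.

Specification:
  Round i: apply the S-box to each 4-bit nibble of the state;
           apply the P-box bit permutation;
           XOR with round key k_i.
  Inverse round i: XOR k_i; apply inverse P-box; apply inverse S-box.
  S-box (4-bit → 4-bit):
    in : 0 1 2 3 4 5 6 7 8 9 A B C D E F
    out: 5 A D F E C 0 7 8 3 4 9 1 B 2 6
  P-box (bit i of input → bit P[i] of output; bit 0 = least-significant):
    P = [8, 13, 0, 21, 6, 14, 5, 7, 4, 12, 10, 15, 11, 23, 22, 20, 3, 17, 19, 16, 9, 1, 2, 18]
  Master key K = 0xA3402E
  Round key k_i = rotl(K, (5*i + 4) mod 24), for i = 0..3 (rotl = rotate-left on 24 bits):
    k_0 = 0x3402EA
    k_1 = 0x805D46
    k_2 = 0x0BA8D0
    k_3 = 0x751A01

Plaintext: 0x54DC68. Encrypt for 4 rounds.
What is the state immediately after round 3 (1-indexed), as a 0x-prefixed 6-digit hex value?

0xD212D0

s_0 = plaintext = 0x54DC68
s_1 = Round(s_0, k_0) = 0x8B0AFE
s_2 = Round(s_1, k_1) = 0xC5316E
s_3 = Round(s_2, k_2) = 0xD212D0
s_4 = Round(s_3, k_3) = 0xE8DDDA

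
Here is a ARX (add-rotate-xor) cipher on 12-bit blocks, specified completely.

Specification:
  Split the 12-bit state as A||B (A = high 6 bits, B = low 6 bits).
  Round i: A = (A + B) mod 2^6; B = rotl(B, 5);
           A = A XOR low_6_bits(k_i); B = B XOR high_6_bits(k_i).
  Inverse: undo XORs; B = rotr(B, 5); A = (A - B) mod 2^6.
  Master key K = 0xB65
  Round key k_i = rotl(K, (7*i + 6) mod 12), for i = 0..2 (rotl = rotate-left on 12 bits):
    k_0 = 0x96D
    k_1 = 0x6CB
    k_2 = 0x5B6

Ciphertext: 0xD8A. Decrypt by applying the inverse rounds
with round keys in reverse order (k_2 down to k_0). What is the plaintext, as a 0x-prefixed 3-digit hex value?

0x305

s_0 = ciphertext = 0xD8A
s_1 = InvRound(s_0, k_2) = 0x238
s_2 = InvRound(s_1, k_1) = 0xF07
s_3 = InvRound(s_2, k_0) = 0x305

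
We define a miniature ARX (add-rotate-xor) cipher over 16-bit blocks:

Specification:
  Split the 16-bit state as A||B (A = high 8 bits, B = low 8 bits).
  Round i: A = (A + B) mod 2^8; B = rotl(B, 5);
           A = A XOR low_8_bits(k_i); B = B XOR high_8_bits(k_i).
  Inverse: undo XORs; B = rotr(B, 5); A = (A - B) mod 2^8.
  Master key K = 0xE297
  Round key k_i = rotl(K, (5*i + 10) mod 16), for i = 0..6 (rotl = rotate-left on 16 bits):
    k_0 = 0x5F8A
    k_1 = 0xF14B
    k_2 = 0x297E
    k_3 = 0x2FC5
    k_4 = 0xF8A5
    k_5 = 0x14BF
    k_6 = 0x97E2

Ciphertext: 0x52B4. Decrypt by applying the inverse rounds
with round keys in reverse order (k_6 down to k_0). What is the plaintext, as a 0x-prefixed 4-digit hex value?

s_0 = ciphertext = 0x52B4
s_1 = InvRound(s_0, k_6) = 0x9719
s_2 = InvRound(s_1, k_5) = 0xC068
s_3 = InvRound(s_2, k_4) = 0xE184
s_4 = InvRound(s_3, k_3) = 0xC75D
s_5 = InvRound(s_4, k_2) = 0x16A3
s_6 = InvRound(s_5, k_1) = 0xCB92
s_7 = InvRound(s_6, k_0) = 0xD36E

0xD36E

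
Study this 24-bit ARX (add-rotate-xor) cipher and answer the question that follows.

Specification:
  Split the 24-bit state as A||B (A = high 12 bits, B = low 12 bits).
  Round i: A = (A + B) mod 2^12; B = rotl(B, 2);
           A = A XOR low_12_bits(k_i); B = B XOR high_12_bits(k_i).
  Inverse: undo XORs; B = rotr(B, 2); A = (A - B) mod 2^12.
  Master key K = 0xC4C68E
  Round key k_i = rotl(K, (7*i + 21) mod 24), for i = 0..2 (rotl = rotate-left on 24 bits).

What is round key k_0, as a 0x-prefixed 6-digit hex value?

0xD898D1

K = 0xC4C68E
k_0 = rotl(K, (7*0+21) mod 24) = rotl(K, 21) = 0xD898D1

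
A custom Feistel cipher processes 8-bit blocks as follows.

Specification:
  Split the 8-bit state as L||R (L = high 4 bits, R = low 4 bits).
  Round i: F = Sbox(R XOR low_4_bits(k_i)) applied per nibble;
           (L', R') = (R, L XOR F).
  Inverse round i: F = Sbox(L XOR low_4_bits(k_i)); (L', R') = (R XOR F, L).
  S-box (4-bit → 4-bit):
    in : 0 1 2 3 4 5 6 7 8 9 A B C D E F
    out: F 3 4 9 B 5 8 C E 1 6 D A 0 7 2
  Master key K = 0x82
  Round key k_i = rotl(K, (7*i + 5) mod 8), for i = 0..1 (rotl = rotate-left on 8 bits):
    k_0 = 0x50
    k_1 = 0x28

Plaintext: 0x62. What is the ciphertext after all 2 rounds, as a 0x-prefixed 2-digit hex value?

s_0 = plaintext = 0x62
s_1 = Round(s_0, k_0) = 0x22
s_2 = Round(s_1, k_1) = 0x24

0x24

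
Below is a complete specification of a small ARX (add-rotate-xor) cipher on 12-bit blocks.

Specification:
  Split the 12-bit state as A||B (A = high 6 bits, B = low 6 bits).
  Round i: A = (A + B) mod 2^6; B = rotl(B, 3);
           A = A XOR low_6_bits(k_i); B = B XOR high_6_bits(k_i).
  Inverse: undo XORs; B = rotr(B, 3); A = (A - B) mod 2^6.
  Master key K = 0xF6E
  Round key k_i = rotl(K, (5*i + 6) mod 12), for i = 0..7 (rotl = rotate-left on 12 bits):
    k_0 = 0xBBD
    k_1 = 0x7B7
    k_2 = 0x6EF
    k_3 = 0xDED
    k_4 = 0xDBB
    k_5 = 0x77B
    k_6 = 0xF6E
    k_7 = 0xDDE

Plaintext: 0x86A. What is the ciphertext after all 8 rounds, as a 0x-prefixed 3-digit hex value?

s_0 = plaintext = 0x86A
s_1 = Round(s_0, k_0) = 0xDBB
s_2 = Round(s_1, k_1) = 0x181
s_3 = Round(s_2, k_2) = 0xA13
s_4 = Round(s_3, k_3) = 0x5AD
s_5 = Round(s_4, k_4) = 0xE1B
s_6 = Round(s_5, k_5) = 0xA06
s_7 = Round(s_6, k_6) = 0x00D
s_8 = Round(s_7, k_7) = 0x4DE

0x4DE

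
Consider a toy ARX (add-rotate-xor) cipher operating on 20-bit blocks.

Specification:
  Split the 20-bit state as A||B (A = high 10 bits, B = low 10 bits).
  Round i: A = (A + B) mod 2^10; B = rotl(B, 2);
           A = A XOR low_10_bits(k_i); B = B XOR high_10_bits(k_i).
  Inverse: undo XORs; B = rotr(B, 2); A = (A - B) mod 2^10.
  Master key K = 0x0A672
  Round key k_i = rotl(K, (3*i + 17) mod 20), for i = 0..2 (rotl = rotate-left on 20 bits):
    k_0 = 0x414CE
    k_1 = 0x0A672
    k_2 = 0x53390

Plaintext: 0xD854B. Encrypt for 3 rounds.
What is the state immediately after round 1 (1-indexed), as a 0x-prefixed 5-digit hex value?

s_0 = plaintext = 0xD854B
s_1 = Round(s_0, k_0) = 0x18828
s_2 = Round(s_1, k_1) = 0xBE089
s_3 = Round(s_2, k_2) = 0x04768

0x18828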